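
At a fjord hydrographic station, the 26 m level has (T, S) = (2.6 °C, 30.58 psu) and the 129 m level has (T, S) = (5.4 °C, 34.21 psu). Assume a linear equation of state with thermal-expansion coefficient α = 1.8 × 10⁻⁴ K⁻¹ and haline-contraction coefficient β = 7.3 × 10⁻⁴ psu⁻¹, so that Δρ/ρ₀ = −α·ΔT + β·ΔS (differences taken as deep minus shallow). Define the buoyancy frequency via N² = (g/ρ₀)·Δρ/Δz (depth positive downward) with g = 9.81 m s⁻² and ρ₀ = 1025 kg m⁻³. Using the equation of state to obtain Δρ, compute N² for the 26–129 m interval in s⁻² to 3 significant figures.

2.04 × 10⁻⁴ s⁻²

ΔT = +2.8 K, ΔS = +3.63 psu (deep − shallow).
Δρ/ρ₀ = −αΔT + βΔS = -5.04 × 10⁻⁴ + 2.6499 × 10⁻³ = 2.1459 × 10⁻³, so Δρ ≈ 2.200 kg m⁻³.
N² = (g/ρ₀)·Δρ/Δz = g·(Δρ/ρ₀)/Δz = 9.81 × 2.1459 × 10⁻³ / 103 = 2.0438 × 10⁻⁴ s⁻² ≈ 2.04 × 10⁻⁴ s⁻².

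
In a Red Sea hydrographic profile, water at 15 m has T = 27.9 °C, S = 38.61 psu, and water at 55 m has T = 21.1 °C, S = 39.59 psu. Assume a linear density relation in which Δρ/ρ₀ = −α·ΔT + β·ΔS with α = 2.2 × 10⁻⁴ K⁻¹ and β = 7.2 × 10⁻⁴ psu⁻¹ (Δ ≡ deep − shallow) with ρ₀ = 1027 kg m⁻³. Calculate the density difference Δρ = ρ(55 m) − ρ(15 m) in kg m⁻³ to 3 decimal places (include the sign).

+2.261 kg m⁻³

ΔT = -6.8 K, ΔS = +0.98 psu (deep − shallow).
Δρ/ρ₀ = −(2.2 × 10⁻⁴)(-6.8) + (7.2 × 10⁻⁴)(+0.98) = 2.2016 × 10⁻³.
Δρ = 1027 × (2.2016 × 10⁻³) = +2.261 kg m⁻³.
Positive Δρ: denser below, stable.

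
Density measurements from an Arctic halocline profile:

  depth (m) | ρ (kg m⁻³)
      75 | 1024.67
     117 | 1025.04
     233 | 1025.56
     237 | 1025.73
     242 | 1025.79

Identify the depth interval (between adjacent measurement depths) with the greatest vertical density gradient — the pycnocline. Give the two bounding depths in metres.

233–237 m

Compute the density gradient over each adjacent pair:
  75–117 m: Δρ/Δz = 0.37/42 = 8.8 × 10⁻³ kg m⁻⁴
  117–233 m: Δρ/Δz = 0.52/116 = 4.5 × 10⁻³ kg m⁻⁴
  233–237 m: Δρ/Δz = 0.17/4 = 0.043 kg m⁻⁴
  237–242 m: Δρ/Δz = 0.06/5 = 0.012 kg m⁻⁴
The largest gradient is in the 233–237 m interval — the pycnocline.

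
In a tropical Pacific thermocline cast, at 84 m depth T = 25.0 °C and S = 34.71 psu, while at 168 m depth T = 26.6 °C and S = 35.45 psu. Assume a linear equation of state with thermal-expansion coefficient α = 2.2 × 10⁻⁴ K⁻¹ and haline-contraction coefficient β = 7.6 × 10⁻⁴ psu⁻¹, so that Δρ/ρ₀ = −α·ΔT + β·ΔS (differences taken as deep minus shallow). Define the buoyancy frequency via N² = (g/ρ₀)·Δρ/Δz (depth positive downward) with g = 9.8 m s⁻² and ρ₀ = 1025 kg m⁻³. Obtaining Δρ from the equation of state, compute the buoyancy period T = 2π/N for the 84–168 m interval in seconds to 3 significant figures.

ΔT = +1.6 K, ΔS = +0.74 psu (deep − shallow).
Δρ/ρ₀ = −αΔT + βΔS = -3.52 × 10⁻⁴ + 5.624 × 10⁻⁴ = 2.104 × 10⁻⁴, so Δρ ≈ 0.2157 kg m⁻³.
N² = (g/ρ₀)·Δρ/Δz = g·(Δρ/ρ₀)/Δz = 9.8 × 2.104 × 10⁻⁴ / 84 = 2.4547 × 10⁻⁵ s⁻².
N = √(2.4547 × 10⁻⁵) = 4.9545 × 10⁻³ rad s⁻¹ → T = 2π/N = 1.2682 × 10³ s ≈ 1.27 × 10³ s.

1.27 × 10³ s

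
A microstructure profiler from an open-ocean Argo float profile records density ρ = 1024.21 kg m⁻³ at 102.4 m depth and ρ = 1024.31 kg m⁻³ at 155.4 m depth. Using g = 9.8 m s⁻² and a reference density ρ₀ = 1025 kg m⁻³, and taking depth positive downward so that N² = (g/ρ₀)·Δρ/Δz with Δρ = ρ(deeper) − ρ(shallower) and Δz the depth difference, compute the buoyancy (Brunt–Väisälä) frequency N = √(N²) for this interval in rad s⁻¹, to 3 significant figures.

Δρ = 1024.31 − 1024.21 = 0.10 kg m⁻³ over Δz = 155.4 − 102.4 = 53 m.
N² = (9.8/1025) × (0.10/53) = 1.8040 × 10⁻⁵ s⁻².
N = √(1.8040 × 10⁻⁵) = 4.2474 × 10⁻³ rad s⁻¹ ≈ 4.25 × 10⁻³ rad s⁻¹.

4.25 × 10⁻³ rad s⁻¹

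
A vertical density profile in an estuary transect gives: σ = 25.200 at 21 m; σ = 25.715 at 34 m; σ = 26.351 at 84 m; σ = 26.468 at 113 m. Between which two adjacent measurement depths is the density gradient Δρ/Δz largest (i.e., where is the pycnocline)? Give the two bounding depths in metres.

Compute the density gradient over each adjacent pair:
  21–34 m: Δρ/Δz = 0.515/13 = 0.040 kg m⁻⁴
  34–84 m: Δρ/Δz = 0.636/50 = 0.013 kg m⁻⁴
  84–113 m: Δρ/Δz = 0.117/29 = 4.0 × 10⁻³ kg m⁻⁴
The largest gradient is in the 21–34 m interval — the pycnocline.

21–34 m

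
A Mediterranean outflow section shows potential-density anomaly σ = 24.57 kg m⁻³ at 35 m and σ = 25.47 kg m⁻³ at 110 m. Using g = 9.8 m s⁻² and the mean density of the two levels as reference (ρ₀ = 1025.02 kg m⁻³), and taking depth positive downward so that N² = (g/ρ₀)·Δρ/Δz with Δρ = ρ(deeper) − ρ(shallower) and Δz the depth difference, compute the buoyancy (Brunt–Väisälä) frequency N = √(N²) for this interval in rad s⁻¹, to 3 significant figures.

Δρ = 1025.47 − 1024.57 = 0.90 kg m⁻³ over Δz = 110 − 35 = 75 m.
N² = (9.8/1025.02) × (0.90/75) = 1.1473 × 10⁻⁴ s⁻².
N = √(1.1473 × 10⁻⁴) = 0.010711 rad s⁻¹ ≈ 0.0107 rad s⁻¹.

0.0107 rad s⁻¹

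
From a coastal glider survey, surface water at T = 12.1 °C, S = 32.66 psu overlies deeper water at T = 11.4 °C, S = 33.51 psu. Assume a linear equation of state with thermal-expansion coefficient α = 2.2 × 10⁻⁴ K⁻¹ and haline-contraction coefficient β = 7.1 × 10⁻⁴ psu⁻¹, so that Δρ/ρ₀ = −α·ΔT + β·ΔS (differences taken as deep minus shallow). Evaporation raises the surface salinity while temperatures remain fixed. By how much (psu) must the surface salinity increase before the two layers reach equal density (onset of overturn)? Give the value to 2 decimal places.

1.07 psu

Neutral buoyancy requires −α(T_deep − T_surf) + β(S_deep − S_surf′) = 0.
S_surf′ = S_deep − (α/β)·ΔT = 33.51 − (2.2 × 10⁻⁴/7.1 × 10⁻⁴)·(-0.7) = 33.7269 psu.
Increase required: 33.7269 − 32.66 = 1.0669 psu.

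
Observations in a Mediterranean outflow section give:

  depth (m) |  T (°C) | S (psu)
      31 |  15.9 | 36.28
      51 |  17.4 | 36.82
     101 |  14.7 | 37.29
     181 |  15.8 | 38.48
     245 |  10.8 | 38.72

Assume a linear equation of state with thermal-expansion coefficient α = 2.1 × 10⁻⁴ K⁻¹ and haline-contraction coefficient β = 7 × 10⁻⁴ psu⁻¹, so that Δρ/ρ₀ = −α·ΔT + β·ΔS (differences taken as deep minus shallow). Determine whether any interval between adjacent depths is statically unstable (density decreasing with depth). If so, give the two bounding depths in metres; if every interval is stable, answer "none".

Evaluate Δρ/ρ₀ = −αΔT + βΔS across each adjacent pair:
  31–51 m: −αΔT+βΔS = −(2.1 × 10⁻⁴)(+1.5)+(7 × 10⁻⁴)(+0.54) = 6.3 × 10⁻⁵ → stable
  51–101 m: −αΔT+βΔS = −(2.1 × 10⁻⁴)(-2.7)+(7 × 10⁻⁴)(+0.47) = 9.0 × 10⁻⁴ → stable
  101–181 m: −αΔT+βΔS = −(2.1 × 10⁻⁴)(+1.1)+(7 × 10⁻⁴)(+1.19) = 6.0 × 10⁻⁴ → stable
  181–245 m: −αΔT+βΔS = −(2.1 × 10⁻⁴)(-5.0)+(7 × 10⁻⁴)(+0.24) = 1.2 × 10⁻³ → stable
Every interval has Δρ > 0: the column is stably stratified throughout.

none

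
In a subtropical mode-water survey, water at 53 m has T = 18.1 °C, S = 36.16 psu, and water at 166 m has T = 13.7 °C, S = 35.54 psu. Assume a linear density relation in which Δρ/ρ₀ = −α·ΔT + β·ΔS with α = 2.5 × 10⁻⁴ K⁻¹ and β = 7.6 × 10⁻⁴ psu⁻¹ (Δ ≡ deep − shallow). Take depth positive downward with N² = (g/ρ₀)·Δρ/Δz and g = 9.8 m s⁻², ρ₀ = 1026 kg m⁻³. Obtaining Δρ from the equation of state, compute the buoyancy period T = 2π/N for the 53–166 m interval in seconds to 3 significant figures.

851 s

ΔT = -4.4 K, ΔS = -0.62 psu (deep − shallow).
Δρ/ρ₀ = −αΔT + βΔS = 1.10 × 10⁻³ − 4.712 × 10⁻⁴ = 6.288 × 10⁻⁴, so Δρ ≈ 0.6451 kg m⁻³.
N² = (g/ρ₀)·Δρ/Δz = g·(Δρ/ρ₀)/Δz = 9.8 × 6.288 × 10⁻⁴ / 113 = 5.4533 × 10⁻⁵ s⁻².
N = √(5.4533 × 10⁻⁵) = 7.3846 × 10⁻³ rad s⁻¹ → T = 2π/N = 850.85 s ≈ 851 s.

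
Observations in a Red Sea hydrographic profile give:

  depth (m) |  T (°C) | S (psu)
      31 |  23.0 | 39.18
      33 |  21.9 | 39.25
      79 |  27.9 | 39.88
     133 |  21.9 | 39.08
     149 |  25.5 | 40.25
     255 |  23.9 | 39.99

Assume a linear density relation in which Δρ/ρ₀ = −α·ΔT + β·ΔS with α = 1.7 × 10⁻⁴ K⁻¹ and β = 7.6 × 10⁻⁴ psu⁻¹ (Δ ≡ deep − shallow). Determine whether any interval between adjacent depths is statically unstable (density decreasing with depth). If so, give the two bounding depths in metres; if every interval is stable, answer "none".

33–79 m

Evaluate Δρ/ρ₀ = −αΔT + βΔS across each adjacent pair:
  31–33 m: −αΔT+βΔS = −(1.7 × 10⁻⁴)(-1.1)+(7.6 × 10⁻⁴)(+0.07) = 2.4 × 10⁻⁴ → stable
  33–79 m: −αΔT+βΔS = −(1.7 × 10⁻⁴)(+6.0)+(7.6 × 10⁻⁴)(+0.63) = -5.4 × 10⁻⁴ → UNSTABLE
  79–133 m: −αΔT+βΔS = −(1.7 × 10⁻⁴)(-6.0)+(7.6 × 10⁻⁴)(-0.80) = 4.1 × 10⁻⁴ → stable
  133–149 m: −αΔT+βΔS = −(1.7 × 10⁻⁴)(+3.6)+(7.6 × 10⁻⁴)(+1.17) = 2.8 × 10⁻⁴ → stable
  149–255 m: −αΔT+βΔS = −(1.7 × 10⁻⁴)(-1.6)+(7.6 × 10⁻⁴)(-0.26) = 7.4 × 10⁻⁵ → stable
The 33–79 m interval has Δρ < 0: lighter water underlies denser water.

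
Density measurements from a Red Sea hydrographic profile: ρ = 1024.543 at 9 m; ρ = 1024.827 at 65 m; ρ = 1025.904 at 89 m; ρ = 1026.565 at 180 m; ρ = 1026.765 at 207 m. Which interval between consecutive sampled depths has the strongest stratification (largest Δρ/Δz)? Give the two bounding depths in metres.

65–89 m

Compute the density gradient over each adjacent pair:
  9–65 m: Δρ/Δz = 0.284/56 = 5.1 × 10⁻³ kg m⁻⁴
  65–89 m: Δρ/Δz = 1.077/24 = 0.045 kg m⁻⁴
  89–180 m: Δρ/Δz = 0.661/91 = 7.3 × 10⁻³ kg m⁻⁴
  180–207 m: Δρ/Δz = 0.200/27 = 7.4 × 10⁻³ kg m⁻⁴
The largest gradient is in the 65–89 m interval — the pycnocline.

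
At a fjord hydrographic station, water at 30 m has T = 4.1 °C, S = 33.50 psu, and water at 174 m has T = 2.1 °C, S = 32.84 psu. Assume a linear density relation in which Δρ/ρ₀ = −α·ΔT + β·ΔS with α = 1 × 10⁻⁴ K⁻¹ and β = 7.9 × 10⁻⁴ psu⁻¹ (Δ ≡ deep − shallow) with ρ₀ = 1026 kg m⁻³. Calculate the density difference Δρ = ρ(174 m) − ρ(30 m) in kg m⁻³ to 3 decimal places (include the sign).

-0.330 kg m⁻³

ΔT = -2.0 K, ΔS = -0.66 psu (deep − shallow).
Δρ/ρ₀ = −(1 × 10⁻⁴)(-2.0) + (7.9 × 10⁻⁴)(-0.66) = -3.214 × 10⁻⁴.
Δρ = 1026 × (-3.214 × 10⁻⁴) = -0.330 kg m⁻³.
Negative Δρ: lighter below, statically unstable.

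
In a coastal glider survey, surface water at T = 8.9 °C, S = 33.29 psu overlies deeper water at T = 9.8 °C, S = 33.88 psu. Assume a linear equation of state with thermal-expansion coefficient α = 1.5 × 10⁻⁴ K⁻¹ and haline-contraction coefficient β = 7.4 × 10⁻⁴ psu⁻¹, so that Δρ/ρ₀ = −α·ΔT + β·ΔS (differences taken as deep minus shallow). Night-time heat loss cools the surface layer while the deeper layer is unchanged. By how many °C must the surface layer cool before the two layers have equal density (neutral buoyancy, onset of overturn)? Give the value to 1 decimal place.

Neutral buoyancy requires Δρ = 0, i.e. −α(T_deep − T_surf′) + β(S_deep − S_surf) = 0.
T_surf′ = T_deep − (β/α)·ΔS = 9.8 − (7.4 × 10⁻⁴/1.5 × 10⁻⁴)·(+0.59) = 6.889 °C.
Cooling required: 8.9 − (6.889) = 2.011 °C.

2.0 °C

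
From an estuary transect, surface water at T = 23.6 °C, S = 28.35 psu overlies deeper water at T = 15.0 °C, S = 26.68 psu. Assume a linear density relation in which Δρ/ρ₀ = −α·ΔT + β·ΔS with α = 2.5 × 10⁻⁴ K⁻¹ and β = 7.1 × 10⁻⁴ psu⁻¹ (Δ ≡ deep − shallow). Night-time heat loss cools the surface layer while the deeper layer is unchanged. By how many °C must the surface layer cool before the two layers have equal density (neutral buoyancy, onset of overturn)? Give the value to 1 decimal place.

Neutral buoyancy requires Δρ = 0, i.e. −α(T_deep − T_surf′) + β(S_deep − S_surf) = 0.
T_surf′ = T_deep − (β/α)·ΔS = 15.0 − (7.1 × 10⁻⁴/2.5 × 10⁻⁴)·(-1.67) = 19.743 °C.
Cooling required: 23.6 − (19.743) = 3.857 °C.

3.9 °C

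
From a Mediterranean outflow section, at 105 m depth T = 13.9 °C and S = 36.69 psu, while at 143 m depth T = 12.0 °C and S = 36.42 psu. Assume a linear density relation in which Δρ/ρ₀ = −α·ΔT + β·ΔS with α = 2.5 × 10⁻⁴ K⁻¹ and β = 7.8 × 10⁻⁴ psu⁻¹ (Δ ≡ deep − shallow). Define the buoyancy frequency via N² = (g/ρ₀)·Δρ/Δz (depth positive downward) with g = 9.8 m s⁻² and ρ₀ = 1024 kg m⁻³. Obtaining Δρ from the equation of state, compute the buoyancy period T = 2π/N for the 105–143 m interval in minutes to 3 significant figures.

12.7 min

ΔT = -1.9 K, ΔS = -0.27 psu (deep − shallow).
Δρ/ρ₀ = −αΔT + βΔS = 4.75 × 10⁻⁴ − 2.106 × 10⁻⁴ = 2.644 × 10⁻⁴, so Δρ ≈ 0.2707 kg m⁻³.
N² = (g/ρ₀)·Δρ/Δz = g·(Δρ/ρ₀)/Δz = 9.8 × 2.644 × 10⁻⁴ / 38 = 6.8187 × 10⁻⁵ s⁻².
N = √(6.8187 × 10⁻⁵) = 8.2575 × 10⁻³ rad s⁻¹ → T = 2π/N = 760.91 s = 12.682 min ≈ 12.7 min.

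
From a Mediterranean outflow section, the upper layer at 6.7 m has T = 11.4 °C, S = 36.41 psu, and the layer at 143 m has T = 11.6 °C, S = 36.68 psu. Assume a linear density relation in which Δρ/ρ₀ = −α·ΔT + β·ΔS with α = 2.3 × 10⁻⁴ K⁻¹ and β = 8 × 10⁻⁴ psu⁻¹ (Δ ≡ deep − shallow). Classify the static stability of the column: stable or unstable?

stable

ΔT = 11.6 − 11.4 = +0.2 K and ΔS = 36.68 − 36.41 = +0.27 psu (deep − shallow).
−αΔT = -4.60 × 10⁻⁵; βΔS = 2.16 × 10⁻⁴; sum Δρ/ρ₀ = 1.70 × 10⁻⁴.
Δρ/ρ₀ > 0, so Δρ > 0: deeper water is denser → statically stable.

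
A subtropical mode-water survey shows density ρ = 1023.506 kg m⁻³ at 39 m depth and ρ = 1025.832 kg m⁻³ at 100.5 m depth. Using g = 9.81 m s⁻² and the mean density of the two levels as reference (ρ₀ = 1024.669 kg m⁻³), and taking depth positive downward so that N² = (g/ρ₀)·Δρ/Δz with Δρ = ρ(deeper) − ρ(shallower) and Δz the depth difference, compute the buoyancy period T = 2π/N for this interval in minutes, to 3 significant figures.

Δρ = 1025.832 − 1023.506 = 2.326 kg m⁻³ over Δz = 100.5 − 39 = 61.5 m.
N² = (9.81/1024.669) × (2.326/61.5) = 3.6209 × 10⁻⁴ s⁻².
N = √(3.6209 × 10⁻⁴) = 0.019029 rad s⁻¹, so T = 2π/N = 330.19 s = 5.5032 min ≈ 5.50 min.

5.50 min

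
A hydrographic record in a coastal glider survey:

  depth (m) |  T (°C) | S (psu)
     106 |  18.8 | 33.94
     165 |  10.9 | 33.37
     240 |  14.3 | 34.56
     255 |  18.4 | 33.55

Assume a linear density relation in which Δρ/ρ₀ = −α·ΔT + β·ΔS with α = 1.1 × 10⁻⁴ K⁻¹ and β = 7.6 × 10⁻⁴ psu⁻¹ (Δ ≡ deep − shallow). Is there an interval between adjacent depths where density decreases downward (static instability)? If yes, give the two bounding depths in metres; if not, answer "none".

Evaluate Δρ/ρ₀ = −αΔT + βΔS across each adjacent pair:
  106–165 m: −αΔT+βΔS = −(1.1 × 10⁻⁴)(-7.9)+(7.6 × 10⁻⁴)(-0.57) = 4.4 × 10⁻⁴ → stable
  165–240 m: −αΔT+βΔS = −(1.1 × 10⁻⁴)(+3.4)+(7.6 × 10⁻⁴)(+1.19) = 5.3 × 10⁻⁴ → stable
  240–255 m: −αΔT+βΔS = −(1.1 × 10⁻⁴)(+4.1)+(7.6 × 10⁻⁴)(-1.01) = -1.2 × 10⁻³ → UNSTABLE
The 240–255 m interval has Δρ < 0: lighter water underlies denser water.

240–255 m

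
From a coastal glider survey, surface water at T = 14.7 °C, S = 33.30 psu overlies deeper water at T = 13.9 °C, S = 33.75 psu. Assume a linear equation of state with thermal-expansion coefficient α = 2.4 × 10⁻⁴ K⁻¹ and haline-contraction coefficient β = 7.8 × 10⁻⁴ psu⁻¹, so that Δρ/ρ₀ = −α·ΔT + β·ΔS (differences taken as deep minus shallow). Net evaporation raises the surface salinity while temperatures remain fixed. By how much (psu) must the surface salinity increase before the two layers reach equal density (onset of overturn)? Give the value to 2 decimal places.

Neutral buoyancy requires −α(T_deep − T_surf) + β(S_deep − S_surf′) = 0.
S_surf′ = S_deep − (α/β)·ΔT = 33.75 − (2.4 × 10⁻⁴/7.8 × 10⁻⁴)·(-0.8) = 33.9962 psu.
Increase required: 33.9962 − 33.30 = 0.6962 psu.

0.70 psu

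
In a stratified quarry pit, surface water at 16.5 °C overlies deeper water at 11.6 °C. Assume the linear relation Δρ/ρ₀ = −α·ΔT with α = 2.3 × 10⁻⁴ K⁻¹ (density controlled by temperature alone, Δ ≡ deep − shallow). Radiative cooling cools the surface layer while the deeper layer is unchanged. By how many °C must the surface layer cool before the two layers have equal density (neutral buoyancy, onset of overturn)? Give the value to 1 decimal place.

4.9 °C

With temperature the only control, equal density requires T_surf′ = T_deep.
T_surf′ = 11.6 °C.
Cooling required: 16.5 − 11.6 = 4.9 °C.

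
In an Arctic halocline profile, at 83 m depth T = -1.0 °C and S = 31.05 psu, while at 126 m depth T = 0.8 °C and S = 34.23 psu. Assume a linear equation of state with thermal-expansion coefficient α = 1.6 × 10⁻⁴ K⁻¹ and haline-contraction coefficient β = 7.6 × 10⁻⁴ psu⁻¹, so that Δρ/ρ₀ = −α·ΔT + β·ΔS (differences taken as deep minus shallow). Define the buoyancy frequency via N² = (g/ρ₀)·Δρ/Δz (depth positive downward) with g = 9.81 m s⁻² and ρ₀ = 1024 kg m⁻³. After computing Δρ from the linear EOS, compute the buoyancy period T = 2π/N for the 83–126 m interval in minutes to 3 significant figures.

4.75 min

ΔT = +1.8 K, ΔS = +3.18 psu (deep − shallow).
Δρ/ρ₀ = −αΔT + βΔS = -2.88 × 10⁻⁴ + 2.4168 × 10⁻³ = 2.1288 × 10⁻³, so Δρ ≈ 2.180 kg m⁻³.
N² = (g/ρ₀)·Δρ/Δz = g·(Δρ/ρ₀)/Δz = 9.81 × 2.1288 × 10⁻³ / 43 = 4.8566 × 10⁻⁴ s⁻².
N = √(4.8566 × 10⁻⁴) = 0.022038 rad s⁻¹ → T = 2π/N = 285.11 s = 4.7518 min ≈ 4.75 min.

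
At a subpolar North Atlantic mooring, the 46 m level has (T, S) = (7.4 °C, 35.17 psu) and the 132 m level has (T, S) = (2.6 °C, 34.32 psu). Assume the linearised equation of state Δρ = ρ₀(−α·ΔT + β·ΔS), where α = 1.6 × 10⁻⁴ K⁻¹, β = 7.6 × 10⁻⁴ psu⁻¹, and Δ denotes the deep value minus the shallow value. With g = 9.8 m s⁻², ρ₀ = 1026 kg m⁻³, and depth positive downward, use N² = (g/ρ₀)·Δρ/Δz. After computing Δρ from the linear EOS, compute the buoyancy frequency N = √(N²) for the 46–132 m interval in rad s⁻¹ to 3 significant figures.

ΔT = -4.8 K, ΔS = -0.85 psu (deep − shallow).
Δρ/ρ₀ = −αΔT + βΔS = 7.68 × 10⁻⁴ − 6.46 × 10⁻⁴ = 1.22 × 10⁻⁴, so Δρ ≈ 0.1252 kg m⁻³.
N² = (g/ρ₀)·Δρ/Δz = g·(Δρ/ρ₀)/Δz = 9.8 × 1.22 × 10⁻⁴ / 86 = 1.3902 × 10⁻⁵ s⁻².
N = √(1.3902 × 10⁻⁵) = 3.7285 × 10⁻³ rad s⁻¹ ≈ 3.73 × 10⁻³ rad s⁻¹.

3.73 × 10⁻³ rad s⁻¹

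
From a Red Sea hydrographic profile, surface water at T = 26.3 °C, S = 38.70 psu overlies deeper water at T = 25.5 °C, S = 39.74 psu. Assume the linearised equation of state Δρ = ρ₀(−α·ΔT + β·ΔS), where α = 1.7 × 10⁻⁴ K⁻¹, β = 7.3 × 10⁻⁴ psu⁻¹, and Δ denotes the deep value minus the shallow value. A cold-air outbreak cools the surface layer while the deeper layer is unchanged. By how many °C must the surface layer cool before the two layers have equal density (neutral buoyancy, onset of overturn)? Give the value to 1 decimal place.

Neutral buoyancy requires Δρ = 0, i.e. −α(T_deep − T_surf′) + β(S_deep − S_surf) = 0.
T_surf′ = T_deep − (β/α)·ΔS = 25.5 − (7.3 × 10⁻⁴/1.7 × 10⁻⁴)·(+1.04) = 21.034 °C.
Cooling required: 26.3 − (21.034) = 5.266 °C.

5.3 °C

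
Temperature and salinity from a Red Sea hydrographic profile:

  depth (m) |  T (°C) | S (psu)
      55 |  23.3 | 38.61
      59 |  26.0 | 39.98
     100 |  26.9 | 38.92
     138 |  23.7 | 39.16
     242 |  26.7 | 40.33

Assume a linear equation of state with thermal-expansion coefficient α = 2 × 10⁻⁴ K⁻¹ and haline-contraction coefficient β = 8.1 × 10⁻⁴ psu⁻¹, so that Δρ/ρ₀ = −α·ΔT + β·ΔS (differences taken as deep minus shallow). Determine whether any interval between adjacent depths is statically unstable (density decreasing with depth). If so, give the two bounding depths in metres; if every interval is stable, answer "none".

59–100 m

Evaluate Δρ/ρ₀ = −αΔT + βΔS across each adjacent pair:
  55–59 m: −αΔT+βΔS = −(2 × 10⁻⁴)(+2.7)+(8.1 × 10⁻⁴)(+1.37) = 5.7 × 10⁻⁴ → stable
  59–100 m: −αΔT+βΔS = −(2 × 10⁻⁴)(+0.9)+(8.1 × 10⁻⁴)(-1.06) = -1.0 × 10⁻³ → UNSTABLE
  100–138 m: −αΔT+βΔS = −(2 × 10⁻⁴)(-3.2)+(8.1 × 10⁻⁴)(+0.24) = 8.3 × 10⁻⁴ → stable
  138–242 m: −αΔT+βΔS = −(2 × 10⁻⁴)(+3.0)+(8.1 × 10⁻⁴)(+1.17) = 3.5 × 10⁻⁴ → stable
The 59–100 m interval has Δρ < 0: lighter water underlies denser water.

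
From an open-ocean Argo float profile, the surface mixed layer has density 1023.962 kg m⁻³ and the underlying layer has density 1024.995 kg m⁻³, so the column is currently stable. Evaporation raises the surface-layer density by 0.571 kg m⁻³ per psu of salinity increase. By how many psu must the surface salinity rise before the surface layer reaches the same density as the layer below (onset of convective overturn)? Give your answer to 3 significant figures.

Density deficit of the surface layer: 1024.995 − 1023.962 = 1.033 kg m⁻³.
Required change = 1.033 / 0.571 = 1.81 psu.

1.81 psu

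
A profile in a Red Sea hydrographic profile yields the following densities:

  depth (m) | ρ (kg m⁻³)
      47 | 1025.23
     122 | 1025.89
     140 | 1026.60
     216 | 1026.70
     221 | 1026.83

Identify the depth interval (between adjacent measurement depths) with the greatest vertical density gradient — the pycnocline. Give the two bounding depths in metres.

Compute the density gradient over each adjacent pair:
  47–122 m: Δρ/Δz = 0.66/75 = 8.8 × 10⁻³ kg m⁻⁴
  122–140 m: Δρ/Δz = 0.71/18 = 0.039 kg m⁻⁴
  140–216 m: Δρ/Δz = 0.10/76 = 1.3 × 10⁻³ kg m⁻⁴
  216–221 m: Δρ/Δz = 0.13/5 = 0.026 kg m⁻⁴
The largest gradient is in the 122–140 m interval — the pycnocline.

122–140 m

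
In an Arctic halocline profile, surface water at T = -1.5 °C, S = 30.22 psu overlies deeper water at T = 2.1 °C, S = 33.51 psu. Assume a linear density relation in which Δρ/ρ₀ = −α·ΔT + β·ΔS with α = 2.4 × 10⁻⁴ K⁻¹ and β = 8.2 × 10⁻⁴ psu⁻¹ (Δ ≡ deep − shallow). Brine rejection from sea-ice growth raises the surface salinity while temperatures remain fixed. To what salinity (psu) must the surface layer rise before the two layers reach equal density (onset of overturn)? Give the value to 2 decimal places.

Neutral buoyancy requires −α(T_deep − T_surf) + β(S_deep − S_surf′) = 0.
S_surf′ = S_deep − (α/β)·ΔT = 33.51 − (2.4 × 10⁻⁴/8.2 × 10⁻⁴)·(+3.6) = 32.4563 psu.
Increase required: 32.4563 − 30.22 = 2.2363 psu.

32.46 psu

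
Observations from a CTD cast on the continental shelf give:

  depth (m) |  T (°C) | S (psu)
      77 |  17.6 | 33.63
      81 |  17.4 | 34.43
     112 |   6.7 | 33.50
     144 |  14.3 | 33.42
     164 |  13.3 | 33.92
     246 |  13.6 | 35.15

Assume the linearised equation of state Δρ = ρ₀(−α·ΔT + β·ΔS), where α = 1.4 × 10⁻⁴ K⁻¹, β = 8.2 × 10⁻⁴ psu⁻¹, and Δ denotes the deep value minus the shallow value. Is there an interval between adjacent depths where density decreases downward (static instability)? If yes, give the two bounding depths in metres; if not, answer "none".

Evaluate Δρ/ρ₀ = −αΔT + βΔS across each adjacent pair:
  77–81 m: −αΔT+βΔS = −(1.4 × 10⁻⁴)(-0.2)+(8.2 × 10⁻⁴)(+0.80) = 6.8 × 10⁻⁴ → stable
  81–112 m: −αΔT+βΔS = −(1.4 × 10⁻⁴)(-10.7)+(8.2 × 10⁻⁴)(-0.93) = 7.4 × 10⁻⁴ → stable
  112–144 m: −αΔT+βΔS = −(1.4 × 10⁻⁴)(+7.6)+(8.2 × 10⁻⁴)(-0.08) = -1.1 × 10⁻³ → UNSTABLE
  144–164 m: −αΔT+βΔS = −(1.4 × 10⁻⁴)(-1.0)+(8.2 × 10⁻⁴)(+0.50) = 5.5 × 10⁻⁴ → stable
  164–246 m: −αΔT+βΔS = −(1.4 × 10⁻⁴)(+0.3)+(8.2 × 10⁻⁴)(+1.23) = 9.7 × 10⁻⁴ → stable
The 112–144 m interval has Δρ < 0: lighter water underlies denser water.

112–144 m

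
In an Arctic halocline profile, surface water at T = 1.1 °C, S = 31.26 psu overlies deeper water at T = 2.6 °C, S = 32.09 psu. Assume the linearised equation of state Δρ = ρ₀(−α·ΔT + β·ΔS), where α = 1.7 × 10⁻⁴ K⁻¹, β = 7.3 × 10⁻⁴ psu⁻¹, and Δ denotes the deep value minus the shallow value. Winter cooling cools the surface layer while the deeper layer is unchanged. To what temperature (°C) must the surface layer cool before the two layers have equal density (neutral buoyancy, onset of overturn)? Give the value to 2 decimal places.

Neutral buoyancy requires Δρ = 0, i.e. −α(T_deep − T_surf′) + β(S_deep − S_surf) = 0.
T_surf′ = T_deep − (β/α)·ΔS = 2.6 − (7.3 × 10⁻⁴/1.7 × 10⁻⁴)·(+0.83) = -0.9641 °C.
Cooling required: 1.1 − (-0.9641) = 2.0641 °C.

-0.96 °C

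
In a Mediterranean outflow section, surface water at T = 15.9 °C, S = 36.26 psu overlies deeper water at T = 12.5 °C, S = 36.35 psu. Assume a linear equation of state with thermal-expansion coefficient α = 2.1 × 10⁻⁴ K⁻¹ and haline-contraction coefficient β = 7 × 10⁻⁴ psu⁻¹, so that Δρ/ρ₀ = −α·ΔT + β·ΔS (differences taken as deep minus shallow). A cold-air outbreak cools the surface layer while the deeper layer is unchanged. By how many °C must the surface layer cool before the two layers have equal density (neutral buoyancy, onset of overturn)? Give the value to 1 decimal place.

3.7 °C

Neutral buoyancy requires Δρ = 0, i.e. −α(T_deep − T_surf′) + β(S_deep − S_surf) = 0.
T_surf′ = T_deep − (β/α)·ΔS = 12.5 − (7 × 10⁻⁴/2.1 × 10⁻⁴)·(+0.09) = 12.200 °C.
Cooling required: 15.9 − (12.200) = 3.700 °C.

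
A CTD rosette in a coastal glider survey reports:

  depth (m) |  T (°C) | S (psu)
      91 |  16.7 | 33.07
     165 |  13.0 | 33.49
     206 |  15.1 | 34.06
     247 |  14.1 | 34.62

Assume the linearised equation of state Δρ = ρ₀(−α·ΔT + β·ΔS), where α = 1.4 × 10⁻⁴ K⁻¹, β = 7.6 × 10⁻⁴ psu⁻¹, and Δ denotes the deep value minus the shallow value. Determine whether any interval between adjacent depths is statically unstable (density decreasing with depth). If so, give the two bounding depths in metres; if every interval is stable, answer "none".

none

Evaluate Δρ/ρ₀ = −αΔT + βΔS across each adjacent pair:
  91–165 m: −αΔT+βΔS = −(1.4 × 10⁻⁴)(-3.7)+(7.6 × 10⁻⁴)(+0.42) = 8.4 × 10⁻⁴ → stable
  165–206 m: −αΔT+βΔS = −(1.4 × 10⁻⁴)(+2.1)+(7.6 × 10⁻⁴)(+0.57) = 1.4 × 10⁻⁴ → stable
  206–247 m: −αΔT+βΔS = −(1.4 × 10⁻⁴)(-1.0)+(7.6 × 10⁻⁴)(+0.56) = 5.7 × 10⁻⁴ → stable
Every interval has Δρ > 0: the column is stably stratified throughout.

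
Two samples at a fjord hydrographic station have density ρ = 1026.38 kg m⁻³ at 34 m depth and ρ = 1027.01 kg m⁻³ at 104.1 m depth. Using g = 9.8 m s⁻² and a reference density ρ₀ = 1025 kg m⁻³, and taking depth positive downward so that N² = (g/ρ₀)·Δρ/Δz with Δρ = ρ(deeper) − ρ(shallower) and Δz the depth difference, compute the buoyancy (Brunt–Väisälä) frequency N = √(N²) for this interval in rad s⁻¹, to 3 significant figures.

Δρ = 1027.01 − 1026.38 = 0.63 kg m⁻³ over Δz = 104.1 − 34 = 70.1 m.
N² = (9.8/1025) × (0.63/70.1) = 8.5926 × 10⁻⁵ s⁻².
N = √(8.5926 × 10⁻⁵) = 9.2696 × 10⁻³ rad s⁻¹ ≈ 9.27 × 10⁻³ rad s⁻¹.

9.27 × 10⁻³ rad s⁻¹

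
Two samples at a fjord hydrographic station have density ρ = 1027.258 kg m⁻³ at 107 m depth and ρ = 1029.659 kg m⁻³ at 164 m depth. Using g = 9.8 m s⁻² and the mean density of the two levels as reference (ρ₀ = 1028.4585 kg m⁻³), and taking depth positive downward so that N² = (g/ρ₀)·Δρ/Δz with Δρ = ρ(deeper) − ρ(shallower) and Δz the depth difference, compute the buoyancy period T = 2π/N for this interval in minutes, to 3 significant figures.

Δρ = 1029.659 − 1027.258 = 2.401 kg m⁻³ over Δz = 164 − 107 = 57 m.
N² = (9.8/1028.4585) × (2.401/57) = 4.0138 × 10⁻⁴ s⁻².
N = √(4.0138 × 10⁻⁴) = 0.020034 rad s⁻¹, so T = 2π/N = 313.63 s = 5.2272 min ≈ 5.23 min.

5.23 min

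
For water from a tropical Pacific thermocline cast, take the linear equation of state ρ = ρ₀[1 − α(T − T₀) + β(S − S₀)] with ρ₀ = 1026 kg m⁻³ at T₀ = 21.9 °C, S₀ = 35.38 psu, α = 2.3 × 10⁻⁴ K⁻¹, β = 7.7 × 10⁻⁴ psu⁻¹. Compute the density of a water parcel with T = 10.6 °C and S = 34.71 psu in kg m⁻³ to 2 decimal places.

T − T₀ = -11.3 K, S − S₀ = -0.67 psu.
Bracket = 1 − α·(-11.3) + β·(-0.67) = 1 + (2.0831 × 10⁻³) = 1.0020831.
ρ = 1026 × 1.0020831 = 1028.14 kg m⁻³.

1028.14 kg m⁻³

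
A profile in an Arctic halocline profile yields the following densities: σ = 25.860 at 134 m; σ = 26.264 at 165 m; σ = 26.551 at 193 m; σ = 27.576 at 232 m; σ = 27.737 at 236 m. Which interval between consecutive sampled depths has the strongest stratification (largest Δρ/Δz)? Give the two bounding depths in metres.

232–236 m

Compute the density gradient over each adjacent pair:
  134–165 m: Δρ/Δz = 0.404/31 = 0.013 kg m⁻⁴
  165–193 m: Δρ/Δz = 0.287/28 = 0.010 kg m⁻⁴
  193–232 m: Δρ/Δz = 1.025/39 = 0.026 kg m⁻⁴
  232–236 m: Δρ/Δz = 0.161/4 = 0.040 kg m⁻⁴
The largest gradient is in the 232–236 m interval — the pycnocline.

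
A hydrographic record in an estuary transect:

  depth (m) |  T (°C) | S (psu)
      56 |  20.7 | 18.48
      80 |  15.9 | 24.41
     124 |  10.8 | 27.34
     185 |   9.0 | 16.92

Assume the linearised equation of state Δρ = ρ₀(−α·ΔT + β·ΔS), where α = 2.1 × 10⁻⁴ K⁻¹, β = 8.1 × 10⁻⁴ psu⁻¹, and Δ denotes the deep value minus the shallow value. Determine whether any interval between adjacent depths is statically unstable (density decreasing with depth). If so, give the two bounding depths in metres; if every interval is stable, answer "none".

Evaluate Δρ/ρ₀ = −αΔT + βΔS across each adjacent pair:
  56–80 m: −αΔT+βΔS = −(2.1 × 10⁻⁴)(-4.8)+(8.1 × 10⁻⁴)(+5.93) = 5.8 × 10⁻³ → stable
  80–124 m: −αΔT+βΔS = −(2.1 × 10⁻⁴)(-5.1)+(8.1 × 10⁻⁴)(+2.93) = 3.4 × 10⁻³ → stable
  124–185 m: −αΔT+βΔS = −(2.1 × 10⁻⁴)(-1.8)+(8.1 × 10⁻⁴)(-10.42) = -8.1 × 10⁻³ → UNSTABLE
The 124–185 m interval has Δρ < 0: lighter water underlies denser water.

124–185 m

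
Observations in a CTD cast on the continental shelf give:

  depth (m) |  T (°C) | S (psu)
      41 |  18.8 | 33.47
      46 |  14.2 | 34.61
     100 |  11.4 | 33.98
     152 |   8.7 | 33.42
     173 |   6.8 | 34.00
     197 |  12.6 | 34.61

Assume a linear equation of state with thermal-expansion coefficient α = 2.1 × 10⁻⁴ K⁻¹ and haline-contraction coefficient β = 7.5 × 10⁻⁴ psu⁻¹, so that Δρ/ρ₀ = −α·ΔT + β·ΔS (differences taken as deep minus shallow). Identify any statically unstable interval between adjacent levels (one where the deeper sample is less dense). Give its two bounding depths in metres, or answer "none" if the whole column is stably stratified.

Evaluate Δρ/ρ₀ = −αΔT + βΔS across each adjacent pair:
  41–46 m: −αΔT+βΔS = −(2.1 × 10⁻⁴)(-4.6)+(7.5 × 10⁻⁴)(+1.14) = 1.8 × 10⁻³ → stable
  46–100 m: −αΔT+βΔS = −(2.1 × 10⁻⁴)(-2.8)+(7.5 × 10⁻⁴)(-0.63) = 1.2 × 10⁻⁴ → stable
  100–152 m: −αΔT+βΔS = −(2.1 × 10⁻⁴)(-2.7)+(7.5 × 10⁻⁴)(-0.56) = 1.5 × 10⁻⁴ → stable
  152–173 m: −αΔT+βΔS = −(2.1 × 10⁻⁴)(-1.9)+(7.5 × 10⁻⁴)(+0.58) = 8.3 × 10⁻⁴ → stable
  173–197 m: −αΔT+βΔS = −(2.1 × 10⁻⁴)(+5.8)+(7.5 × 10⁻⁴)(+0.61) = -7.6 × 10⁻⁴ → UNSTABLE
The 173–197 m interval has Δρ < 0: lighter water underlies denser water.

173–197 m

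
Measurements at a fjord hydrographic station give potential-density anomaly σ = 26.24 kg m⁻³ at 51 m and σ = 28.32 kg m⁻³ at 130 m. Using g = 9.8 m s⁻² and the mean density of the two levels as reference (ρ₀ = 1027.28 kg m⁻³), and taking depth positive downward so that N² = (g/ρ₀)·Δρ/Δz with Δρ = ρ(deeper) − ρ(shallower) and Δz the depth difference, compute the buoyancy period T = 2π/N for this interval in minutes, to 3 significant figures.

6.61 min

Δρ = 1028.32 − 1026.24 = 2.08 kg m⁻³ over Δz = 130 − 51 = 79 m.
N² = (9.8/1027.28) × (2.08/79) = 2.5117 × 10⁻⁴ s⁻².
N = √(2.5117 × 10⁻⁴) = 0.015848 rad s⁻¹, so T = 2π/N = 396.47 s = 6.6078 min ≈ 6.61 min.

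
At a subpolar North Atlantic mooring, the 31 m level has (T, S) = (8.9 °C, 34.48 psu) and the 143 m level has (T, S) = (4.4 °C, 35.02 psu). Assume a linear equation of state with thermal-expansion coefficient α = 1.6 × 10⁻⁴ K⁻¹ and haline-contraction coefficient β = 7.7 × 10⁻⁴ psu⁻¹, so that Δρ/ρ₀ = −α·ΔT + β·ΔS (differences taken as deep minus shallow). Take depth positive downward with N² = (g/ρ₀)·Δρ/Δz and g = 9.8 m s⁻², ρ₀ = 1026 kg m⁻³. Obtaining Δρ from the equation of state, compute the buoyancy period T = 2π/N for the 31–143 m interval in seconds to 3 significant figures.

630 s

ΔT = -4.5 K, ΔS = +0.54 psu (deep − shallow).
Δρ/ρ₀ = −αΔT + βΔS = 7.20 × 10⁻⁴ + 4.158 × 10⁻⁴ = 1.1358 × 10⁻³, so Δρ ≈ 1.165 kg m⁻³.
N² = (g/ρ₀)·Δρ/Δz = g·(Δρ/ρ₀)/Δz = 9.8 × 1.1358 × 10⁻³ / 112 = 9.9383 × 10⁻⁵ s⁻².
N = √(9.9383 × 10⁻⁵) = 9.9691 × 10⁻³ rad s⁻¹ → T = 2π/N = 630.27 s ≈ 630 s.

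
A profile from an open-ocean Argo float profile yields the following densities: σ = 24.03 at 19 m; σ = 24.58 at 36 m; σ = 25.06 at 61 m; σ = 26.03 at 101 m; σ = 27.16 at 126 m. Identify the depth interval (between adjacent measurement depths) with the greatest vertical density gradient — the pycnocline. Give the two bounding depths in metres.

Compute the density gradient over each adjacent pair:
  19–36 m: Δρ/Δz = 0.55/17 = 0.032 kg m⁻⁴
  36–61 m: Δρ/Δz = 0.48/25 = 0.019 kg m⁻⁴
  61–101 m: Δρ/Δz = 0.97/40 = 0.024 kg m⁻⁴
  101–126 m: Δρ/Δz = 1.13/25 = 0.045 kg m⁻⁴
The largest gradient is in the 101–126 m interval — the pycnocline.

101–126 m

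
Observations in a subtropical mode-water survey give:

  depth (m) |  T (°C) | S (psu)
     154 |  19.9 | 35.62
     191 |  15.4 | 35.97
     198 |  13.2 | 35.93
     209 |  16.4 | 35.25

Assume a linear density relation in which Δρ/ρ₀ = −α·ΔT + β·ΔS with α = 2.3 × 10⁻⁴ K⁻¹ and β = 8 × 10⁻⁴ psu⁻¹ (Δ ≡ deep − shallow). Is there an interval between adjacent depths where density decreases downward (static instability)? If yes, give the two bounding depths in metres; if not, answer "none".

Evaluate Δρ/ρ₀ = −αΔT + βΔS across each adjacent pair:
  154–191 m: −αΔT+βΔS = −(2.3 × 10⁻⁴)(-4.5)+(8 × 10⁻⁴)(+0.35) = 1.3 × 10⁻³ → stable
  191–198 m: −αΔT+βΔS = −(2.3 × 10⁻⁴)(-2.2)+(8 × 10⁻⁴)(-0.04) = 4.7 × 10⁻⁴ → stable
  198–209 m: −αΔT+βΔS = −(2.3 × 10⁻⁴)(+3.2)+(8 × 10⁻⁴)(-0.68) = -1.3 × 10⁻³ → UNSTABLE
The 198–209 m interval has Δρ < 0: lighter water underlies denser water.

198–209 m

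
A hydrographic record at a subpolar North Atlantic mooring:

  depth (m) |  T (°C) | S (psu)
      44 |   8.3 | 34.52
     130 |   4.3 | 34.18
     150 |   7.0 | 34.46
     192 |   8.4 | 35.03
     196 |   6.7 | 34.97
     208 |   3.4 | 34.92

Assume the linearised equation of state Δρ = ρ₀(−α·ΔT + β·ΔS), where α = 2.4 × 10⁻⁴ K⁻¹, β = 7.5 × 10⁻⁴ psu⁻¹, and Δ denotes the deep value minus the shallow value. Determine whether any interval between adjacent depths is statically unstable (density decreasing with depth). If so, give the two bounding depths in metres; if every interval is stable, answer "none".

Evaluate Δρ/ρ₀ = −αΔT + βΔS across each adjacent pair:
  44–130 m: −αΔT+βΔS = −(2.4 × 10⁻⁴)(-4.0)+(7.5 × 10⁻⁴)(-0.34) = 7.1 × 10⁻⁴ → stable
  130–150 m: −αΔT+βΔS = −(2.4 × 10⁻⁴)(+2.7)+(7.5 × 10⁻⁴)(+0.28) = -4.4 × 10⁻⁴ → UNSTABLE
  150–192 m: −αΔT+βΔS = −(2.4 × 10⁻⁴)(+1.4)+(7.5 × 10⁻⁴)(+0.57) = 9.2 × 10⁻⁵ → stable
  192–196 m: −αΔT+βΔS = −(2.4 × 10⁻⁴)(-1.7)+(7.5 × 10⁻⁴)(-0.06) = 3.6 × 10⁻⁴ → stable
  196–208 m: −αΔT+βΔS = −(2.4 × 10⁻⁴)(-3.3)+(7.5 × 10⁻⁴)(-0.05) = 7.5 × 10⁻⁴ → stable
The 130–150 m interval has Δρ < 0: lighter water underlies denser water.

130–150 m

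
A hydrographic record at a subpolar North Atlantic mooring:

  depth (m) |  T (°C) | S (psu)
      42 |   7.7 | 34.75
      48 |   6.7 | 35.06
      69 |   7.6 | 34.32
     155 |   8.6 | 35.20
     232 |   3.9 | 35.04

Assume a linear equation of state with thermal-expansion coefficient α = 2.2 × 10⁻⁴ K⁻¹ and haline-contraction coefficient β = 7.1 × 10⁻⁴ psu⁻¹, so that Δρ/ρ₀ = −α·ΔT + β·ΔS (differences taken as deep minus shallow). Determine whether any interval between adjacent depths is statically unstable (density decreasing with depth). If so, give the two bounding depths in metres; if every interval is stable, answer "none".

Evaluate Δρ/ρ₀ = −αΔT + βΔS across each adjacent pair:
  42–48 m: −αΔT+βΔS = −(2.2 × 10⁻⁴)(-1.0)+(7.1 × 10⁻⁴)(+0.31) = 4.4 × 10⁻⁴ → stable
  48–69 m: −αΔT+βΔS = −(2.2 × 10⁻⁴)(+0.9)+(7.1 × 10⁻⁴)(-0.74) = -7.2 × 10⁻⁴ → UNSTABLE
  69–155 m: −αΔT+βΔS = −(2.2 × 10⁻⁴)(+1.0)+(7.1 × 10⁻⁴)(+0.88) = 4.0 × 10⁻⁴ → stable
  155–232 m: −αΔT+βΔS = −(2.2 × 10⁻⁴)(-4.7)+(7.1 × 10⁻⁴)(-0.16) = 9.2 × 10⁻⁴ → stable
The 48–69 m interval has Δρ < 0: lighter water underlies denser water.

48–69 m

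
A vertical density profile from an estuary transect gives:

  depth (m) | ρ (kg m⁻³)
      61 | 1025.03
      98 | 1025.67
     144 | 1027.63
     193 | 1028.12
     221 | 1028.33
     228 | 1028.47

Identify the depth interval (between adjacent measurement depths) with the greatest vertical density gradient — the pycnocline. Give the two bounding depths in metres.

98–144 m

Compute the density gradient over each adjacent pair:
  61–98 m: Δρ/Δz = 0.64/37 = 0.017 kg m⁻⁴
  98–144 m: Δρ/Δz = 1.96/46 = 0.043 kg m⁻⁴
  144–193 m: Δρ/Δz = 0.49/49 = 0.010 kg m⁻⁴
  193–221 m: Δρ/Δz = 0.21/28 = 7.5 × 10⁻³ kg m⁻⁴
  221–228 m: Δρ/Δz = 0.14/7 = 0.020 kg m⁻⁴
The largest gradient is in the 98–144 m interval — the pycnocline.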